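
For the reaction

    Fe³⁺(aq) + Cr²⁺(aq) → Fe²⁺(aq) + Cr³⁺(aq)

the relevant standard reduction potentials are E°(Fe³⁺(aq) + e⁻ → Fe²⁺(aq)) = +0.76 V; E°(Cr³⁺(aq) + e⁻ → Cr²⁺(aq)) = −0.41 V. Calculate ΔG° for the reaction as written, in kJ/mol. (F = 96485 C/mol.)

In the reaction as written Fe³⁺(aq) is reduced, so the Fe³⁺/Fe²⁺ couple is the cathode and Cr³⁺/Cr²⁺ is the anode.
E°cell = +0.76 − (−0.41) = +1.17 V; balancing electrons gives n = 1.
ΔG° = −nFE°cell = −(1)(96485)(+1.17) J/mol = −113 kJ/mol.

−113 kJ/mol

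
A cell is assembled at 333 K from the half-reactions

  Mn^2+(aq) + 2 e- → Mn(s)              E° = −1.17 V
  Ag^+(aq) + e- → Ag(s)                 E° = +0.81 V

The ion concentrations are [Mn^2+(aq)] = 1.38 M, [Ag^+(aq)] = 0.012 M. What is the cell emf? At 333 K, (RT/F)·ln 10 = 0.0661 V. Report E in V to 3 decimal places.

Ag⁺/Ag is reduced (cathode, E° = +0.81 V) and Mn²⁺/Mn is oxidized (anode).
E°cell = E°cat − E°an = +0.81 − (−1.17) = +1.98 V; n = 2.
The balanced reaction is 2 Ag^+(aq) + Mn(s) → 2 Ag(s) + Mn^2+(aq), so Q = [Mn^2+(aq)] / [Ag^+(aq)]^2 = 9.58×10^3 and log Q = 3.982.
By the Nernst equation, E = +1.98 − (0.0661/2)·(3.982) = +1.848 V.

+1.848 V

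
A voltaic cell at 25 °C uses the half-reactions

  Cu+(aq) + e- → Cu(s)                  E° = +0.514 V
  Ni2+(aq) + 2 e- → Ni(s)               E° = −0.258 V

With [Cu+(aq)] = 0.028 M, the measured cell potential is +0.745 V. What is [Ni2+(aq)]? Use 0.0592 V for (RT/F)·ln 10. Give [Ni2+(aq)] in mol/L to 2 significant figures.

Cu⁺/Cu is the cathode (higher E°); E°cell = +0.514 − (−0.258) = +0.772 V with n = 2.
From the Nernst equation, log Q = n(E° − E)/0.0592 = 2·(+0.772 − (+0.745))/0.0592 = 0.912.
For 2 Cu+(aq) + Ni(s) → 2 Cu(s) + Ni2+(aq), the reaction quotient is Q = [Ni2+(aq)] / [Cu+(aq)]^2.
Isolating [Ni2+(aq)] in Q = 10^{0.912} yields log [Ni2+(aq)] = −2.194, i.e. 0.0064 M.

0.0064 M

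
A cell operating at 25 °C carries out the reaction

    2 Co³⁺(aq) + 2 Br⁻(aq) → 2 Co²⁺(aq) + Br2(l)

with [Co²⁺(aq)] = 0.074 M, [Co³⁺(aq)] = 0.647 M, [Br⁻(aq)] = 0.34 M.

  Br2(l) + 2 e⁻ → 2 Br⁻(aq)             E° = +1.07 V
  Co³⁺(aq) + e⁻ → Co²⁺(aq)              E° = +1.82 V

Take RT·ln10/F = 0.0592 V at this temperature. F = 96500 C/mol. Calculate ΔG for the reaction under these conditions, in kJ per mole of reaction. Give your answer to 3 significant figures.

−150 kJ/mol

E°cell = +1.82 − (+1.07) = +0.75 V; the balanced reaction transfers n = 2 electrons.
Q = [Co²⁺(aq)]^2 / ([Co³⁺(aq)]^2·[Br⁻(aq)]^2) = 0.113, so log Q = −0.946 and E = +0.75 − (0.0592/2)(−0.946) = +0.7780 V.
Then ΔG = −nFE = −2 × 96500 × +0.7780 J/mol = −150 kJ/mol.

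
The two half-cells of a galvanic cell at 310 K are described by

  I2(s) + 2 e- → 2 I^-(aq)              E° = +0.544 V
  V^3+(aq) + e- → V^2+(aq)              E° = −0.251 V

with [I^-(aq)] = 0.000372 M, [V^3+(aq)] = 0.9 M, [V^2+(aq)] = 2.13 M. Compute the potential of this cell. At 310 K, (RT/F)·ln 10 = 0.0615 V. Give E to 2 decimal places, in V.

The I₂/I⁻ couple has the more positive E°, so it is the cathode; V³⁺/V²⁺ is the anode.
E°cell = E°cat − E°an = +0.544 − (−0.251) = +0.795 V; n = 2.
For the overall reaction I2(s) + 2 V^2+(aq) → 2 I^-(aq) + 2 V^3+(aq), Q = ([I^-(aq)]^2·[V^3+(aq)]^2) / [V^2+(aq)]^2 = 2.47×10^−8, giving log Q = −7.607.
E = E° − (0.0615/n)·log Q = +0.795 − (0.0615/2)(−7.607) = +1.03 V.

+1.03 V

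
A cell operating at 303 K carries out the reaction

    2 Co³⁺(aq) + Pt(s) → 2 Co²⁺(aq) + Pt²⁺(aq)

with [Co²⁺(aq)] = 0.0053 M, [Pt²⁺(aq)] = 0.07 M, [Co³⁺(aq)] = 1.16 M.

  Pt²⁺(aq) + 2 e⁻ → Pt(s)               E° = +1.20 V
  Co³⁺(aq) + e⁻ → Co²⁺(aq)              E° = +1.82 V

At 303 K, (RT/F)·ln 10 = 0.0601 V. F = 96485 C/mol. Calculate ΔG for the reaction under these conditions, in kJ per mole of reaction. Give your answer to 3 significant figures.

E°cell = +1.82 − (+1.20) = +0.62 V; the balanced reaction transfers n = 2 electrons.
Q = ([Co²⁺(aq)]^2·[Pt²⁺(aq)]) / [Co³⁺(aq)]^2 = 1.46×10^−6, so log Q = −5.835 and E = +0.62 − (0.0601/2)(−5.835) = +0.7953 V.
Finally ΔG = −nFE = −(2)(96485 C/mol)(+0.7953 V) = −153 kJ/mol.

−153 kJ/mol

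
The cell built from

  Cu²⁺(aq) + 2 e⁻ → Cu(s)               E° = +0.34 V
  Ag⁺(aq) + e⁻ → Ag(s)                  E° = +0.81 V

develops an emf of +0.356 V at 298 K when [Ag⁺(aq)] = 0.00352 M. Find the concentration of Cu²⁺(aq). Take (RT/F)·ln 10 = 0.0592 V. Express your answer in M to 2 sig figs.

Ag⁺/Ag is the cathode (higher E°); E°cell = +0.81 − (+0.34) = +0.47 V with n = 2.
Since E = E° − (0.0592/n)·log Q, log Q = n(E° − E)/0.0592 = 3.851.
Balancing electrons gives 2 Ag⁺(aq) + Cu(s) → 2 Ag(s) + Cu²⁺(aq); thus Q = [Cu²⁺(aq)] / [Ag⁺(aq)]^2.
Isolating [Cu²⁺(aq)] in Q = 10^{3.851} yields log [Cu²⁺(aq)] = −1.056, i.e. 0.088 M.

0.088 M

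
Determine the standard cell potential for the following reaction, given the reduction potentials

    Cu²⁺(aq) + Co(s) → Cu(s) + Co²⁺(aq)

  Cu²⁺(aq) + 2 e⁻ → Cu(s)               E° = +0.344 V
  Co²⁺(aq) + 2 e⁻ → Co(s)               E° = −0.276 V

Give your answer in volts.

+0.620 V

Cu²⁺(aq) gains electrons, so the Cu²⁺/Cu couple is the cathode; the Co²⁺/Co couple is the anode.
E°cell = E°(cathode) − E°(anode) = +0.344 − (−0.276) = +0.620 V.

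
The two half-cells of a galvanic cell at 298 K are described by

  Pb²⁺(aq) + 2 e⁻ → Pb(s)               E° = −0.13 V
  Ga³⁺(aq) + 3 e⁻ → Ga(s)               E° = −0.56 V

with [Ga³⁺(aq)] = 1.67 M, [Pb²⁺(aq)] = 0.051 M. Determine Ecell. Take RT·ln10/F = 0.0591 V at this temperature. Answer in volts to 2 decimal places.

+0.39 V

Since E°(Pb²⁺/Pb) > E°(Ga³⁺/Ga), Pb²⁺/Pb serves as the cathode.
E°cell = E°cat − E°an = −0.13 − (−0.56) = +0.43 V; n = 6.
Balancing gives 3 Pb²⁺(aq) + 2 Ga(s) → 3 Pb(s) + 2 Ga³⁺(aq); hence Q = [Ga³⁺(aq)]^2 / [Pb²⁺(aq)]^3 = 2.1×10^4 (log Q = 4.323).
E = E° − (0.0591/n)·log Q = +0.43 − (0.0591/6)(4.323) = +0.39 V.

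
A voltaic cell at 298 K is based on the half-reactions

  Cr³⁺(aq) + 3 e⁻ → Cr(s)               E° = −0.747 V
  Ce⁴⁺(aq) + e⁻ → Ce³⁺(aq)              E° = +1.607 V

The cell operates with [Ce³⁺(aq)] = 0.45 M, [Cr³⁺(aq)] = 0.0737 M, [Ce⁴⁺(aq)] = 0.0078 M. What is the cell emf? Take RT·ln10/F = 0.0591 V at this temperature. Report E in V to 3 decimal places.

Since E°(Ce⁴⁺/Ce³⁺) > E°(Cr³⁺/Cr), Ce⁴⁺/Ce³⁺ serves as the cathode.
E°cell = E°cat − E°an = +1.607 − (−0.747) = +2.354 V; n = 3.
The balanced reaction is 3 Ce⁴⁺(aq) + Cr(s) → 3 Ce³⁺(aq) + Cr³⁺(aq), so Q = ([Ce³⁺(aq)]^3·[Cr³⁺(aq)]) / [Ce⁴⁺(aq)]^3 = 1.42×10^4 and log Q = 4.151.
By the Nernst equation, E = +2.354 − (0.0591/3)·(4.151) = +2.272 V.

+2.272 V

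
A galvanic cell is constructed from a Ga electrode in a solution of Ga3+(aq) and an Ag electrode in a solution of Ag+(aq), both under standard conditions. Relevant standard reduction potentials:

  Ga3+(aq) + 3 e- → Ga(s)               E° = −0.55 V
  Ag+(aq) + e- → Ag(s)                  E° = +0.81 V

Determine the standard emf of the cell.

Of the two couples in this cell, the one with the more positive reduction potential is reduced at the cathode: here that is Ag⁺/Ag (+0.81 V); Ga³⁺/Ga (−0.55 V) is the anode.
E°cell = E°(cathode) − E°(anode) = +0.81 − (−0.55) = +1.36 V.

+1.36 V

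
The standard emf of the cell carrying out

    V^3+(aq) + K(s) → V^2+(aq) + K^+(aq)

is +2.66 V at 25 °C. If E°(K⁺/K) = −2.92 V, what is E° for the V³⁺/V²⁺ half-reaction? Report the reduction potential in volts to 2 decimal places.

In the reaction as written the V³⁺/V²⁺ couple is reduced (cathode) and K⁺/K is oxidized (anode), so E°cell = E°(V³⁺/V²⁺) − E°(K⁺/K).
E°(V³⁺/V²⁺) = E°cell + E°(anode) = +2.66 + (−2.92) = −0.26 V.

−0.26 V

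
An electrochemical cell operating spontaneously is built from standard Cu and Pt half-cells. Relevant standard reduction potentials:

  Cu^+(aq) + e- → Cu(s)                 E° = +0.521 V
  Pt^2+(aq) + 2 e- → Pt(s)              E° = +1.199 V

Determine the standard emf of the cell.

+0.678 V

The Pt²⁺/Pt couple has the higher E°, so Pt ion is reduced (cathode) and Cu is oxidized (anode).
E°cell = E°(cathode) − E°(anode) = +1.199 − (+0.521) = +0.678 V.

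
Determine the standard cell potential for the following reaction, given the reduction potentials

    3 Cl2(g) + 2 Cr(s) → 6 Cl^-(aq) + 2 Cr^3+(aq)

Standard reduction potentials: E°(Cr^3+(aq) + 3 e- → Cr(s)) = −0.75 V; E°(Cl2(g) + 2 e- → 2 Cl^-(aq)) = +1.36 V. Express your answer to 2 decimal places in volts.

In the reaction as written, Cl2(g) is reduced (cathode) and Cr^3+(aq) is produced by oxidation at the anode.
E°cell = E°(cathode) − E°(anode) = +1.36 − (−0.75) = +2.11 V.

+2.11 V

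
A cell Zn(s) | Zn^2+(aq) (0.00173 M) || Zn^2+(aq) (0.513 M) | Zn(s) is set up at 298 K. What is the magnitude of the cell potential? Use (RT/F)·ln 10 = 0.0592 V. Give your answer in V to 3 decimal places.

0.073 V

For a concentration cell E°cell = 0, since both electrodes use the same couple.
The compartment with the higher Zn^2+(aq) concentration (0.513 M) acts as the cathode; ions are reduced there and produced at the dilute (0.00173 M) anode.
With n = 2, Ecell = −(0.0592/2)·log([dilute]/[conc]) = −(0.0592/2)·log(0.00173/0.513) = +0.073 V.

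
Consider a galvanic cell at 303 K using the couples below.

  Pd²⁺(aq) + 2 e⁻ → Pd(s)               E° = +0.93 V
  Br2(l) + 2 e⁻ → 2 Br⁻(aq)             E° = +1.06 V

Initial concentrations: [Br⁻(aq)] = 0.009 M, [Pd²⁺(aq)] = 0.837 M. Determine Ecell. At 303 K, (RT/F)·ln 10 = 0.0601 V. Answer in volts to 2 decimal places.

+0.26 V

Since E°(Br₂/Br⁻) > E°(Pd²⁺/Pd), Br₂/Br⁻ serves as the cathode.
E°cell = +1.06 − (+0.93) = +0.13 V, with n = 2 electrons transferred.
The balanced reaction is Br2(l) + Pd(s) → 2 Br⁻(aq) + Pd²⁺(aq), so Q = [Br⁻(aq)]^2·[Pd²⁺(aq)] = 6.78×10^−5 and log Q = −4.169.
Applying E = E° − (RT ln10/nF)·log Q gives +0.13 − (0.0601/2)(−4.169) = +0.26 V.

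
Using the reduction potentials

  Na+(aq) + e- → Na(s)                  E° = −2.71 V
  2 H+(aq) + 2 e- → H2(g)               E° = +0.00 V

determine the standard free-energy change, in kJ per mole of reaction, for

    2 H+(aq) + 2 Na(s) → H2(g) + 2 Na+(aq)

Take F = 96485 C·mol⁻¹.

−523 kJ/mol

In the reaction as written H+(aq) is reduced, so the 2H⁺/H₂ couple is the cathode and Na⁺/Na is the anode.
E°cell = +0.00 − (−2.71) = +2.71 V; balancing electrons gives n = 2.
ΔG° = −nFE°cell = −(2)(96485)(+2.71) J/mol = −523 kJ/mol.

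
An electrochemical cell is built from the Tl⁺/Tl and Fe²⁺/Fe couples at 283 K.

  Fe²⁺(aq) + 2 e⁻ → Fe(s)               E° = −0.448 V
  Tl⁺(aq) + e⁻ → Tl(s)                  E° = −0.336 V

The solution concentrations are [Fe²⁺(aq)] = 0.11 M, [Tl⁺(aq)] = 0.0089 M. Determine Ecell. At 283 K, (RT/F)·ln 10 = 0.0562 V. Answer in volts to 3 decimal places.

+0.024 V

Tl⁺/Tl is reduced (cathode, E° = −0.336 V) and Fe²⁺/Fe is oxidized (anode).
E°cell = E°cat − E°an = −0.336 − (−0.448) = +0.112 V; n = 2.
Balancing gives 2 Tl⁺(aq) + Fe(s) → 2 Tl(s) + Fe²⁺(aq); hence Q = [Fe²⁺(aq)] / [Tl⁺(aq)]^2 = 1.39×10^3 (log Q = 3.143).
By the Nernst equation, E = +0.112 − (0.0562/2)·(3.143) = +0.024 V.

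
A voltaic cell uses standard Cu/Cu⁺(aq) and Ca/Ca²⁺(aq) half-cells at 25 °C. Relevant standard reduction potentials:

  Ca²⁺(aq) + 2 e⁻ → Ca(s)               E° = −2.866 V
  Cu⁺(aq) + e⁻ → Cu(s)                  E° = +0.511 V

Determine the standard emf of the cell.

+3.377 V

Of the two couples in this cell, the one with the more positive reduction potential is reduced at the cathode: here that is Cu⁺/Cu (+0.511 V); Ca²⁺/Ca (−2.866 V) is the anode.
E°cell = E°(cathode) − E°(anode) = +0.511 − (−2.866) = +3.377 V.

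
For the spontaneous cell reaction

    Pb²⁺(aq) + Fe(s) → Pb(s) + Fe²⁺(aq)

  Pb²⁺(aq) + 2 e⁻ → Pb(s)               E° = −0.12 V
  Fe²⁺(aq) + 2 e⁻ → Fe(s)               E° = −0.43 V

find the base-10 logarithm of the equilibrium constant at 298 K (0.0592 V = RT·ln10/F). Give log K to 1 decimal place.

log K = 10.5

The Pb²⁺/Pb couple is reduced (cathode); E°cell = −0.12 − (−0.43) = +0.31 V with n = 2.
At equilibrium E = 0, so log K = nE°cell / 0.0592 = (2)(+0.31) / 0.0592 = 10.5.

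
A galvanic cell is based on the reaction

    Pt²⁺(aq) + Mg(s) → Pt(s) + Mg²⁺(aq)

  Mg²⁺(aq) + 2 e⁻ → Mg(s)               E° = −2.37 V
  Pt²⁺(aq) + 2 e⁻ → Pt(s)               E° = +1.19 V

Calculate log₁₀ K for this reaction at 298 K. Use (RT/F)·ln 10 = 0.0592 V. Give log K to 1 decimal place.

The Pt²⁺/Pt couple is reduced (cathode); E°cell = +1.19 − (−2.37) = +3.56 V with n = 2.
At equilibrium E = 0, so log K = nE°cell / 0.0592 = (2)(+3.56) / 0.0592 = 120.3.

log K = 120.3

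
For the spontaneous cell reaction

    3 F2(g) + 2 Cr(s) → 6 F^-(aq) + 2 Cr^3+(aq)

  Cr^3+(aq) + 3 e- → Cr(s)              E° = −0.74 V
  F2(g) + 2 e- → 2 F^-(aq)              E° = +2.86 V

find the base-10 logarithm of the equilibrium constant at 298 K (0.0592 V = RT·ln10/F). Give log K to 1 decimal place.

log K = 364.9

The F₂/F⁻ couple is reduced (cathode); E°cell = +2.86 − (−0.74) = +3.60 V with n = 6.
At equilibrium E = 0, so log K = nE°cell / 0.0592 = (6)(+3.60) / 0.0592 = 364.9.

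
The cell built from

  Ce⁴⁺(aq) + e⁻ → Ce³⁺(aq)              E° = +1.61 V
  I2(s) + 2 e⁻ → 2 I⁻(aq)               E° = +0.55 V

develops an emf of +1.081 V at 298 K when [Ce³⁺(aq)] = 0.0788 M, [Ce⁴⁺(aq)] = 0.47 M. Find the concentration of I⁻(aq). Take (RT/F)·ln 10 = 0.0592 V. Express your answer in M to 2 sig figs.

0.38 M

With Ce⁴⁺/Ce³⁺ at the cathode and I₂/I⁻ at the anode, E°cell = +1.61 − (+0.55) = +1.06 V (n = 2).
Since E = E° − (0.0592/n)·log Q, log Q = n(E° − E)/0.0592 = −0.709.
Balancing electrons gives 2 Ce⁴⁺(aq) + 2 I⁻(aq) → 2 Ce³⁺(aq) + I2(s); thus Q = [Ce³⁺(aq)]^2 / ([Ce⁴⁺(aq)]^2·[I⁻(aq)]^2).
Substituting the known concentrations and solving, log [I⁻(aq)] = −0.421 and [I⁻(aq)] = 0.38 M.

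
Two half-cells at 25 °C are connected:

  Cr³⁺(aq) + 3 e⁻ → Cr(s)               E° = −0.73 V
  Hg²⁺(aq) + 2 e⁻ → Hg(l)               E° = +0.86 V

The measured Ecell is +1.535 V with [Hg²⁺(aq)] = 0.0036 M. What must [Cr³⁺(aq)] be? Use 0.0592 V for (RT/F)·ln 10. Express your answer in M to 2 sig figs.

0.13 M

The Hg²⁺/Hg couple has the larger reduction potential, so it is the cathode: E°cell = +0.86 − (−0.73) = +1.59 V and n = 6.
From the Nernst equation, log Q = n(E° − E)/0.0592 = 6·(+1.59 − (+1.535))/0.0592 = 5.574.
For 3 Hg²⁺(aq) + 2 Cr(s) → 3 Hg(l) + 2 Cr³⁺(aq), the reaction quotient is Q = [Cr³⁺(aq)]^2 / [Hg²⁺(aq)]^3.
Isolating [Cr³⁺(aq)] in Q = 10^{5.574} yields log [Cr³⁺(aq)] = −0.879, i.e. 0.13 M.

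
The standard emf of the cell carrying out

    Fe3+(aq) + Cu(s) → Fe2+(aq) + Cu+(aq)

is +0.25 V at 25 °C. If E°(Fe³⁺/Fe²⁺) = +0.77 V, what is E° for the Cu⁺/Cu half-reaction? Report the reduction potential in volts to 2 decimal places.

In the reaction as written the Fe³⁺/Fe²⁺ couple is reduced (cathode) and Cu⁺/Cu is oxidized (anode), so E°cell = E°(Fe³⁺/Fe²⁺) − E°(Cu⁺/Cu).
E°(Cu⁺/Cu) = E°(cathode) − E°cell = +0.77 − (+0.25) = +0.52 V.

+0.52 V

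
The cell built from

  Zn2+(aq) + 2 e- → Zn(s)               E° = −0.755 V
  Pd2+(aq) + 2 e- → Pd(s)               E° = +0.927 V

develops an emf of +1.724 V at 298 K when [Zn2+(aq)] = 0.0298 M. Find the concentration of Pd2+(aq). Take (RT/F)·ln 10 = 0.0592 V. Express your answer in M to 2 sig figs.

0.78 M

The Pd²⁺/Pd couple has the larger reduction potential, so it is the cathode: E°cell = +0.927 − (−0.755) = +1.682 V and n = 2.
Rearranging E = E° − (0.0592/n)·log Q gives log Q = 2(+1.682 − (+1.724))/0.0592 = −1.419.
For Pd2+(aq) + Zn(s) → Pd(s) + Zn2+(aq), the reaction quotient is Q = [Zn2+(aq)] / [Pd2+(aq)].
Isolating [Pd2+(aq)] in Q = 10^{−1.419} yields log [Pd2+(aq)] = −0.107, i.e. 0.78 M.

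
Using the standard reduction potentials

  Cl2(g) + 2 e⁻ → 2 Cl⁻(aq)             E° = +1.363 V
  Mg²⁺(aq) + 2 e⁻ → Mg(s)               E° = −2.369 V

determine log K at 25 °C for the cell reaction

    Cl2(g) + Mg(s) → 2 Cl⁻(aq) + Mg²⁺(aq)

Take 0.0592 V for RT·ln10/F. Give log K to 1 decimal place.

The Cl₂/Cl⁻ couple is reduced (cathode); E°cell = +1.363 − (−2.369) = +3.732 V with n = 2.
At equilibrium E = 0, so log K = nE°cell / 0.0592 = (2)(+3.732) / 0.0592 = 126.1.

log K = 126.1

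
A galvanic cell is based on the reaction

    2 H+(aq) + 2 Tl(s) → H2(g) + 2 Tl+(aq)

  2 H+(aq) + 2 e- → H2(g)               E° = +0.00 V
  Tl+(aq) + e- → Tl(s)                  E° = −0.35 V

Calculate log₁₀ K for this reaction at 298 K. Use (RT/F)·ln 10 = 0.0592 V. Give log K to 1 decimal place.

The 2H⁺/H₂ couple is reduced (cathode); E°cell = +0.00 − (−0.35) = +0.35 V with n = 2.
At equilibrium E = 0, so log K = nE°cell / 0.0592 = (2)(+0.35) / 0.0592 = 11.8.

log K = 11.8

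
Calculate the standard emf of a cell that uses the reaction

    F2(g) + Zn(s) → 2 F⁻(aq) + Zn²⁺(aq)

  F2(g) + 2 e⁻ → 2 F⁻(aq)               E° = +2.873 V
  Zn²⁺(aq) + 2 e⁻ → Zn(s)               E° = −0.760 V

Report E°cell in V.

In the reaction as written, F2(g) is reduced (cathode) and Zn²⁺(aq) is produced by oxidation at the anode.
E°cell = E°(cathode) − E°(anode) = +2.873 − (−0.760) = +3.633 V.
The positive value indicates the reaction is spontaneous as written.

+3.633 V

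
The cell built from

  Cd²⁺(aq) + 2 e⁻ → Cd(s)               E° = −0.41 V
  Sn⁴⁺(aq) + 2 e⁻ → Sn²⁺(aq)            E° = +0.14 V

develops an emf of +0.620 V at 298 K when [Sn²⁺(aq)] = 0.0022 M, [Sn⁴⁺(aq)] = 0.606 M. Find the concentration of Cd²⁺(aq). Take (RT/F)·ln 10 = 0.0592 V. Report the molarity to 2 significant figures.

With Sn⁴⁺/Sn²⁺ at the cathode and Cd²⁺/Cd at the anode, E°cell = +0.14 − (−0.41) = +0.55 V (n = 2).
From the Nernst equation, log Q = n(E° − E)/0.0592 = 2·(+0.55 − (+0.620))/0.0592 = −2.365.
The balanced reaction is Sn⁴⁺(aq) + Cd(s) → Sn²⁺(aq) + Cd²⁺(aq), so Q = ([Sn²⁺(aq)]·[Cd²⁺(aq)]) / [Sn⁴⁺(aq)].
Isolating [Cd²⁺(aq)] in Q = 10^{−2.365} yields log [Cd²⁺(aq)] = 0.075, i.e. 1.2 M.

1.2 M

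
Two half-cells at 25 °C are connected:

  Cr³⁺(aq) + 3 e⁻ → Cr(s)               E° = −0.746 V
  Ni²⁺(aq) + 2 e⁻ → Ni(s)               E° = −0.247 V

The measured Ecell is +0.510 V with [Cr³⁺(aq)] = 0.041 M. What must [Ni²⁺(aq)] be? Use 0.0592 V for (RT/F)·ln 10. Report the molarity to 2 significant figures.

0.28 M

Ni²⁺/Ni is the cathode (higher E°); E°cell = −0.247 − (−0.746) = +0.499 V with n = 6.
Since E = E° − (0.0592/n)·log Q, log Q = n(E° − E)/0.0592 = −1.115.
Balancing electrons gives 3 Ni²⁺(aq) + 2 Cr(s) → 3 Ni(s) + 2 Cr³⁺(aq); thus Q = [Cr³⁺(aq)]^2 / [Ni²⁺(aq)]^3.
Substituting the known concentrations and solving, log [Ni²⁺(aq)] = −0.553 and [Ni²⁺(aq)] = 0.28 M.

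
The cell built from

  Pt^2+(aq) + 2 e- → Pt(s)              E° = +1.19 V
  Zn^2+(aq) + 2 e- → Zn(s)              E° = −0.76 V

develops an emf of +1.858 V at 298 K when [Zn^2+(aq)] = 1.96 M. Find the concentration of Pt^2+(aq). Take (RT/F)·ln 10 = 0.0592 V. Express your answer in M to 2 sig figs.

With Pt²⁺/Pt at the cathode and Zn²⁺/Zn at the anode, E°cell = +1.19 − (−0.76) = +1.95 V (n = 2).
From the Nernst equation, log Q = n(E° − E)/0.0592 = 2·(+1.95 − (+1.858))/0.0592 = 3.108.
Balancing electrons gives Pt^2+(aq) + Zn(s) → Pt(s) + Zn^2+(aq); thus Q = [Zn^2+(aq)] / [Pt^2+(aq)].
Isolating [Pt^2+(aq)] in Q = 10^{3.108} yields log [Pt^2+(aq)] = −2.816, i.e. 0.0015 M.

0.0015 M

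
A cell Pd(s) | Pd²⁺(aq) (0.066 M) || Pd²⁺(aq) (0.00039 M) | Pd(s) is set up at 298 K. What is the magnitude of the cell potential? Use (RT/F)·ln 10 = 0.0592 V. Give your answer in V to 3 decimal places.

0.066 V

For a concentration cell E°cell = 0, since both electrodes use the same couple.
The compartment with the higher Pd²⁺(aq) concentration (0.066 M) acts as the cathode; ions are reduced there and produced at the dilute (0.00039 M) anode.
With n = 2, Ecell = −(0.0592/2)·log([dilute]/[conc]) = −(0.0592/2)·log(0.00039/0.066) = +0.066 V.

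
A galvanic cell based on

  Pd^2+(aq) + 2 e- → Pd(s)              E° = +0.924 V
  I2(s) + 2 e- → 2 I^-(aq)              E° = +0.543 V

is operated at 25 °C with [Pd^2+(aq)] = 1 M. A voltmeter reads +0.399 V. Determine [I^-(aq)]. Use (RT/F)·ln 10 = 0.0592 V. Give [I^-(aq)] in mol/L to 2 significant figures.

The Pd²⁺/Pd couple has the larger reduction potential, so it is the cathode: E°cell = +0.924 − (+0.543) = +0.381 V and n = 2.
Since E = E° − (0.0592/n)·log Q, log Q = n(E° − E)/0.0592 = −0.608.
The balanced reaction is Pd^2+(aq) + 2 I^-(aq) → Pd(s) + I2(s), so Q = 1 / ([Pd^2+(aq)]·[I^-(aq)]^2).
Substituting the known concentrations and solving, log [I^-(aq)] = 0.304 and [I^-(aq)] = 2.0 M.

2.0 M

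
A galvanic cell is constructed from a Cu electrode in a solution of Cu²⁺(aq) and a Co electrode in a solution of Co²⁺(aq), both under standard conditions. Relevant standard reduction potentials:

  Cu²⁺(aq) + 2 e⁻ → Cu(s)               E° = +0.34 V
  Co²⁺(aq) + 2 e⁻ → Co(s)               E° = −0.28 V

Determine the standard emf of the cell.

+0.62 V

The Cu²⁺/Cu couple has the higher E°, so Cu ion is reduced (cathode) and Co is oxidized (anode).
E°cell = E°(cathode) − E°(anode) = +0.34 − (−0.28) = +0.62 V.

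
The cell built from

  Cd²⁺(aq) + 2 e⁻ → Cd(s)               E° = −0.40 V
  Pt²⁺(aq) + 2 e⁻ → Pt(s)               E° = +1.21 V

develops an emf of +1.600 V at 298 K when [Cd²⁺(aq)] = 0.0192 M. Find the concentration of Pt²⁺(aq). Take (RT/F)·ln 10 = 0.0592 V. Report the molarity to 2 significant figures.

0.0088 M

The Pt²⁺/Pt couple has the larger reduction potential, so it is the cathode: E°cell = +1.21 − (−0.40) = +1.61 V and n = 2.
From the Nernst equation, log Q = n(E° − E)/0.0592 = 2·(+1.61 − (+1.600))/0.0592 = 0.338.
Balancing electrons gives Pt²⁺(aq) + Cd(s) → Pt(s) + Cd²⁺(aq); thus Q = [Cd²⁺(aq)] / [Pt²⁺(aq)].
Substituting the known concentrations and solving, log [Pt²⁺(aq)] = −2.055 and [Pt²⁺(aq)] = 0.0088 M.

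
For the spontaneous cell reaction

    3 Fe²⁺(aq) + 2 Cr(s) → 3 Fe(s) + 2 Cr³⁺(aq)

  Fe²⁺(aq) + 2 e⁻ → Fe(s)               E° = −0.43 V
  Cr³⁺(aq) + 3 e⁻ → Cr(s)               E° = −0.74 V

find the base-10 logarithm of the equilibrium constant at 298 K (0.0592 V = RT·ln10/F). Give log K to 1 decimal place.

The Fe²⁺/Fe couple is reduced (cathode); E°cell = −0.43 − (−0.74) = +0.31 V with n = 6.
At equilibrium E = 0, so log K = nE°cell / 0.0592 = (6)(+0.31) / 0.0592 = 31.4.

log K = 31.4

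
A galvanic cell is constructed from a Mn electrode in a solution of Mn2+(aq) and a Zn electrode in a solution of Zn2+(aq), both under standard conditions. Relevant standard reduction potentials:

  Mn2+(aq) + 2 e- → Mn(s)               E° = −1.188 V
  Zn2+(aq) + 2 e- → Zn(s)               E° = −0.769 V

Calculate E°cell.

Of the two couples in this cell, the one with the more positive reduction potential is reduced at the cathode: here that is Zn²⁺/Zn (−0.769 V); Mn²⁺/Mn (−1.188 V) is the anode.
E°cell = E°(cathode) − E°(anode) = −0.769 − (−1.188) = +0.419 V.

+0.419 V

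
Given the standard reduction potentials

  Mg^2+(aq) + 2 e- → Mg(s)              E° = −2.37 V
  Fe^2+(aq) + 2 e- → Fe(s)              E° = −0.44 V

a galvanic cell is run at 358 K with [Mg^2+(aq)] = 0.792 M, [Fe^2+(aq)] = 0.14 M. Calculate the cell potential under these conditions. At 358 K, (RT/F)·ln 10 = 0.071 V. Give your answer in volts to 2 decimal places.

Fe²⁺/Fe is reduced (cathode, E° = −0.44 V) and Mg²⁺/Mg is oxidized (anode).
E°cell = −0.44 − (−2.37) = +1.93 V, with n = 2 electrons transferred.
Balancing gives Fe^2+(aq) + Mg(s) → Fe(s) + Mg^2+(aq); hence Q = [Mg^2+(aq)] / [Fe^2+(aq)] = 5.66 (log Q = 0.753).
Applying E = E° − (RT ln10/nF)·log Q gives +1.93 − (0.071/2)(0.753) = +1.90 V.

+1.90 V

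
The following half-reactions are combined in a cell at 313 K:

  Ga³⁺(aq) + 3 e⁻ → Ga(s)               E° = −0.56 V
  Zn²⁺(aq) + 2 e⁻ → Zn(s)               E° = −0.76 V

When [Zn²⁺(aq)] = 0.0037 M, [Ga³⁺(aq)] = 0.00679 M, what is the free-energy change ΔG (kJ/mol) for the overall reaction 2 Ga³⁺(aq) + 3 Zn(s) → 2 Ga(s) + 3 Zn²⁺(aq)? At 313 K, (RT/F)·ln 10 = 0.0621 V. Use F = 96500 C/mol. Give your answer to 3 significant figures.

−134 kJ/mol

The standard cell potential is −0.56 − (−0.76) = +0.20 V, with n = 6 electrons in the balanced equation.
Q = [Zn²⁺(aq)]^3 / [Ga³⁺(aq)]^2 = 0.0011, so log Q = −2.959 and E = +0.20 − (0.0621/6)(−2.959) = +0.2306 V.
Finally ΔG = −nFE = −(6)(96500 C/mol)(+0.2306 V) = −134 kJ/mol.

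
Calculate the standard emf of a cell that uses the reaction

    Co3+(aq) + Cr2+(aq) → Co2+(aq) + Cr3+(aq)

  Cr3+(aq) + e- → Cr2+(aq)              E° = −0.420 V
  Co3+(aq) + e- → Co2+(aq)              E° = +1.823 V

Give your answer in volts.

In the reaction as written, Co3+(aq) is reduced (cathode) and Cr3+(aq) is produced by oxidation at the anode.
E°cell = E°(cathode) − E°(anode) = +1.823 − (−0.420) = +2.243 V.

+2.243 V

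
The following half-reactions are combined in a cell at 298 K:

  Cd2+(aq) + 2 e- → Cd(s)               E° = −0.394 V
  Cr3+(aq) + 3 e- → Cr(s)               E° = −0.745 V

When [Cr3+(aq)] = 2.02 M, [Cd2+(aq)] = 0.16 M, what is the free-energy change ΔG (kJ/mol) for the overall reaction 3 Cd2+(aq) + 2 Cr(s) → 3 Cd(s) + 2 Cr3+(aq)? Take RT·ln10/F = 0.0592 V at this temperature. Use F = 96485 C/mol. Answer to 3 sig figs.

E°cell = −0.394 − (−0.745) = +0.351 V; the balanced reaction transfers n = 6 electrons.
The reaction quotient is [Cr3+(aq)]^2 / [Cd2+(aq)]^3 = 996; by Nernst, E = +0.351 − (0.0592/6)(2.998) = +0.3214 V.
Then ΔG = −nFE = −6 × 96485 × +0.3214 J/mol = −186 kJ/mol.

−186 kJ/mol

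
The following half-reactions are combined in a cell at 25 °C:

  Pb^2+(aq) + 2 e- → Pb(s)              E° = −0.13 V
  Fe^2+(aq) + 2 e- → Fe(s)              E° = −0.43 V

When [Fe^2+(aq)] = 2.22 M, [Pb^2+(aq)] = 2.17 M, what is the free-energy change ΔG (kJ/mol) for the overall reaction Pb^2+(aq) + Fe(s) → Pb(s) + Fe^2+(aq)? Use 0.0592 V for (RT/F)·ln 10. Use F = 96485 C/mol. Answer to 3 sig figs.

The standard cell potential is −0.13 − (−0.43) = +0.30 V, with n = 2 electrons in the balanced equation.
Q = [Fe^2+(aq)] / [Pb^2+(aq)] = 1.02, so log Q = 0.010 and E = +0.30 − (0.0592/2)(0.010) = +0.2997 V.
ΔG = −nFE = −(2)(96485)(+0.2997) J/mol = −57.8 kJ/mol.

−57.8 kJ/mol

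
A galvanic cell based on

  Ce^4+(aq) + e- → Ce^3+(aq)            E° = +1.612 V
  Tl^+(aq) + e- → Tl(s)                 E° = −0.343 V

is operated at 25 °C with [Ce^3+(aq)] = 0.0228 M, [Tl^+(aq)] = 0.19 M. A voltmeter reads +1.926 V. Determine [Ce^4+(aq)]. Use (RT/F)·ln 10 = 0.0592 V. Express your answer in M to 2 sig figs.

0.0014 M

The Ce⁴⁺/Ce³⁺ couple has the larger reduction potential, so it is the cathode: E°cell = +1.612 − (−0.343) = +1.955 V and n = 1.
Since E = E° − (0.0592/n)·log Q, log Q = n(E° − E)/0.0592 = 0.490.
Balancing electrons gives Ce^4+(aq) + Tl(s) → Ce^3+(aq) + Tl^+(aq); thus Q = ([Ce^3+(aq)]·[Tl^+(aq)]) / [Ce^4+(aq)].
Isolating [Ce^4+(aq)] in Q = 10^{0.490} yields log [Ce^4+(aq)] = −2.853, i.e. 0.0014 M.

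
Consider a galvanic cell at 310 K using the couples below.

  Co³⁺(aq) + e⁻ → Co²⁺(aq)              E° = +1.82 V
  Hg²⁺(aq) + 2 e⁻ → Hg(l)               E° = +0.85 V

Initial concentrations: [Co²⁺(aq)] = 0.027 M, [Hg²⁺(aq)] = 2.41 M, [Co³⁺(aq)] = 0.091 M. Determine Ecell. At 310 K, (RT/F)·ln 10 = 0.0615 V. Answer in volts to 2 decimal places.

Co³⁺/Co²⁺ is reduced (cathode, E° = +1.82 V) and Hg²⁺/Hg is oxidized (anode).
The standard potential is +1.82 − (+0.85) = +0.97 V and the balanced reaction transfers n = 2 electrons.
Balancing gives 2 Co³⁺(aq) + Hg(l) → 2 Co²⁺(aq) + Hg²⁺(aq); hence Q = ([Co²⁺(aq)]^2·[Hg²⁺(aq)]) / [Co³⁺(aq)]^2 = 0.212 (log Q = −0.673).
By the Nernst equation, E = +0.97 − (0.0615/2)·(−0.673) = +0.99 V.

+0.99 V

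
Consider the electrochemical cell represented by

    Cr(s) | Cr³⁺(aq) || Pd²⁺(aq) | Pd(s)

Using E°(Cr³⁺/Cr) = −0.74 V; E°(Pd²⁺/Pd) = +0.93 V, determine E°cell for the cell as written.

By convention the left-hand electrode in cell notation is the anode (oxidation) and the right-hand electrode is the cathode (reduction).
E°cell = E°(right) − E°(left) = +0.93 − (−0.74) = +1.67 V.

+1.67 V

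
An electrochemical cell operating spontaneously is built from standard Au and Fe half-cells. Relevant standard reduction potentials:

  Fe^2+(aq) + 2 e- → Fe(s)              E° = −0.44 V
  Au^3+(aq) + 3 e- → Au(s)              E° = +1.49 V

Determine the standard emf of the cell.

+1.93 V

The Au³⁺/Au couple has the higher E°, so Au ion is reduced (cathode) and Fe is oxidized (anode).
E°cell = E°(cathode) − E°(anode) = +1.49 − (−0.44) = +1.93 V.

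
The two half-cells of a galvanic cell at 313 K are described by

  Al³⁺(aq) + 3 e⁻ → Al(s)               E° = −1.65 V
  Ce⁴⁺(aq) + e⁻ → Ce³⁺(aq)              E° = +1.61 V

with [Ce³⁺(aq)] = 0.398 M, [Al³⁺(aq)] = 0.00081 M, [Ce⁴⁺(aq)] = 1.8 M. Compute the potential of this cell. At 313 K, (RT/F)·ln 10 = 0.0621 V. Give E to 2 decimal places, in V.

Since E°(Ce⁴⁺/Ce³⁺) > E°(Al³⁺/Al), Ce⁴⁺/Ce³⁺ serves as the cathode.
E°cell = +1.61 − (−1.65) = +3.26 V, with n = 3 electrons transferred.
For the overall reaction 3 Ce⁴⁺(aq) + Al(s) → 3 Ce³⁺(aq) + Al³⁺(aq), Q = ([Ce³⁺(aq)]^3·[Al³⁺(aq)]) / [Ce⁴⁺(aq)]^3 = 8.76×10^−6, giving log Q = −5.058.
By the Nernst equation, E = +3.26 − (0.0621/3)·(−5.058) = +3.36 V.

+3.36 V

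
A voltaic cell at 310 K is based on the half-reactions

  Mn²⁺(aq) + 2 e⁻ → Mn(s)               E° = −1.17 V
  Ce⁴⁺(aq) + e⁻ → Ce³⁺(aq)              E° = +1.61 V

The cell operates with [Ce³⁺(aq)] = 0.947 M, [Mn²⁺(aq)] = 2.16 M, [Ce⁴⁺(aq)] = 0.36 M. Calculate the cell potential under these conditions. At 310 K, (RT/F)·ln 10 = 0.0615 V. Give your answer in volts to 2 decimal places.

Since E°(Ce⁴⁺/Ce³⁺) > E°(Mn²⁺/Mn), Ce⁴⁺/Ce³⁺ serves as the cathode.
E°cell = +1.61 − (−1.17) = +2.78 V, with n = 2 electrons transferred.
Balancing gives 2 Ce⁴⁺(aq) + Mn(s) → 2 Ce³⁺(aq) + Mn²⁺(aq); hence Q = ([Ce³⁺(aq)]^2·[Mn²⁺(aq)]) / [Ce⁴⁺(aq)]^2 = 14.9 (log Q = 1.175).
Applying E = E° − (RT ln10/nF)·log Q gives +2.78 − (0.0615/2)(1.175) = +2.74 V.

+2.74 V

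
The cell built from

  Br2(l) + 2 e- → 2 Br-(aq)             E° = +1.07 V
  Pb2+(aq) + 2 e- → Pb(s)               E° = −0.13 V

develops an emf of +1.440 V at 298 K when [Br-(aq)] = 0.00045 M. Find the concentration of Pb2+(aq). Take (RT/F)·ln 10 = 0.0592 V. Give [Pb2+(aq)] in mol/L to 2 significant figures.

With Br₂/Br⁻ at the cathode and Pb²⁺/Pb at the anode, E°cell = +1.07 − (−0.13) = +1.20 V (n = 2).
From the Nernst equation, log Q = n(E° − E)/0.0592 = 2·(+1.20 − (+1.440))/0.0592 = −8.108.
For Br2(l) + Pb(s) → 2 Br-(aq) + Pb2+(aq), the reaction quotient is Q = [Br-(aq)]^2·[Pb2+(aq)].
Substituting the known concentrations and solving, log [Pb2+(aq)] = −1.414 and [Pb2+(aq)] = 0.039 M.

0.039 M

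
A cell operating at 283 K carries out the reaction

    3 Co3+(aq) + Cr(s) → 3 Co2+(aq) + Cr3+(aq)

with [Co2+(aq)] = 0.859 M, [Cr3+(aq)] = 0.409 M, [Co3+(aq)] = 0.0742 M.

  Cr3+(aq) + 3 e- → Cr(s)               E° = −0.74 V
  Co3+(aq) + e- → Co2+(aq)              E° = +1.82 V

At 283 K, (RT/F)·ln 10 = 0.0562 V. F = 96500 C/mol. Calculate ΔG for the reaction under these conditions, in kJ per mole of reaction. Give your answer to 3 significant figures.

−726 kJ/mol

E°cell = +1.82 − (−0.74) = +2.56 V; the balanced reaction transfers n = 3 electrons.
The reaction quotient is ([Co2+(aq)]^3·[Cr3+(aq)]) / [Co3+(aq)]^3 = 635; by Nernst, E = +2.56 − (0.0562/3)(2.802) = +2.5075 V.
Then ΔG = −nFE = −3 × 96500 × +2.5075 J/mol = −726 kJ/mol.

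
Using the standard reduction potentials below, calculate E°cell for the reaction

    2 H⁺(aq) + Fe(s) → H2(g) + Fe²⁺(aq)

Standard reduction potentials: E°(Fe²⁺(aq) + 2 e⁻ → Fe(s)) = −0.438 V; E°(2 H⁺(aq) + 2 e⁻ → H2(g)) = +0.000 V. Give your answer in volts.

In the reaction as written, H⁺(aq) is reduced (cathode) and Fe²⁺(aq) is produced by oxidation at the anode.
E°cell = E°(cathode) − E°(anode) = +0.000 − (−0.438) = +0.438 V.
The positive value indicates the reaction is spontaneous as written.

+0.438 V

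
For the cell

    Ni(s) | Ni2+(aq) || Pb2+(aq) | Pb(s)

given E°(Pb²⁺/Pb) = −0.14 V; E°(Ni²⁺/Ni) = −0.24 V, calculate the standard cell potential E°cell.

+0.10 V

By convention the left-hand electrode in cell notation is the anode (oxidation) and the right-hand electrode is the cathode (reduction).
E°cell = E°(right) − E°(left) = −0.14 − (−0.24) = +0.10 V.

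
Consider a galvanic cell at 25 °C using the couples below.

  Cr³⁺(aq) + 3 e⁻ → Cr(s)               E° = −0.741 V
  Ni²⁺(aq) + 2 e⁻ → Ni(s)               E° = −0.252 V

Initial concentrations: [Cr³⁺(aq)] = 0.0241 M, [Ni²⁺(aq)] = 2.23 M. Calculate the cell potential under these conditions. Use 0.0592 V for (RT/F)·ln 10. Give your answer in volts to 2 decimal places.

+0.53 V

Ni²⁺/Ni is reduced (cathode, E° = −0.252 V) and Cr³⁺/Cr is oxidized (anode).
E°cell = −0.252 − (−0.741) = +0.489 V, with n = 6 electrons transferred.
The balanced reaction is 3 Ni²⁺(aq) + 2 Cr(s) → 3 Ni(s) + 2 Cr³⁺(aq), so Q = [Cr³⁺(aq)]^2 / [Ni²⁺(aq)]^3 = 5.24×10^−5 and log Q = −4.281.
E = E° − (0.0592/n)·log Q = +0.489 − (0.0592/6)(−4.281) = +0.53 V.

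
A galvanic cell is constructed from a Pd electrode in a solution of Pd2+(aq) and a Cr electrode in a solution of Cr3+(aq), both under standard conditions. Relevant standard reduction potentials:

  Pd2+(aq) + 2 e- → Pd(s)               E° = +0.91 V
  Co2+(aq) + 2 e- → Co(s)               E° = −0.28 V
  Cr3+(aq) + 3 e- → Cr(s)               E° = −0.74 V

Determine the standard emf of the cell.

+1.65 V

Of the two couples in this cell, the one with the more positive reduction potential is reduced at the cathode: here that is Pd²⁺/Pd (+0.91 V); Cr³⁺/Cr (−0.74 V) is the anode.
E°cell = E°(cathode) − E°(anode) = +0.91 − (−0.74) = +1.65 V.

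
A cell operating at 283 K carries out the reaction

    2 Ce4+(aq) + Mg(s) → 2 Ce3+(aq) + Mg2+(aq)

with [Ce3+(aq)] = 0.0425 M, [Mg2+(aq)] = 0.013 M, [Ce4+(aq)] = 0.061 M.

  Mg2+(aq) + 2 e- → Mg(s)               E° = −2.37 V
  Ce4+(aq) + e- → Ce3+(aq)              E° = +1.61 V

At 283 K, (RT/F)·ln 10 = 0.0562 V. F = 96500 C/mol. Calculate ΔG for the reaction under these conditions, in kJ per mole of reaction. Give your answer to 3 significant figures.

−780 kJ/mol

E°cell = +1.61 − (−2.37) = +3.98 V; the balanced reaction transfers n = 2 electrons.
Here Q = ([Ce3+(aq)]^2·[Mg2+(aq)]) / [Ce4+(aq)]^2 = 0.00631 (log Q = −2.200), giving E = +3.98 − (0.0562/2)·(−2.200) = +4.0418 V.
Finally ΔG = −nFE = −(2)(96500 C/mol)(+4.0418 V) = −780 kJ/mol.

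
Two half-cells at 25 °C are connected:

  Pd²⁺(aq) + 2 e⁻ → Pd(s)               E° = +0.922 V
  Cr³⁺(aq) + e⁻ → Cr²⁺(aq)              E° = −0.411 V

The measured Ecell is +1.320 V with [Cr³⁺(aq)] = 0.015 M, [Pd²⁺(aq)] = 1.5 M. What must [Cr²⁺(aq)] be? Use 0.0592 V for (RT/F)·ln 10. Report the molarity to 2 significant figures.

With Pd²⁺/Pd at the cathode and Cr³⁺/Cr²⁺ at the anode, E°cell = +0.922 − (−0.411) = +1.333 V (n = 2).
Since E = E° − (0.0592/n)·log Q, log Q = n(E° − E)/0.0592 = 0.439.
Balancing electrons gives Pd²⁺(aq) + 2 Cr²⁺(aq) → Pd(s) + 2 Cr³⁺(aq); thus Q = [Cr³⁺(aq)]^2 / ([Pd²⁺(aq)]·[Cr²⁺(aq)]^2).
Substituting the known concentrations and solving, log [Cr²⁺(aq)] = −2.131 and [Cr²⁺(aq)] = 0.0074 M.

0.0074 M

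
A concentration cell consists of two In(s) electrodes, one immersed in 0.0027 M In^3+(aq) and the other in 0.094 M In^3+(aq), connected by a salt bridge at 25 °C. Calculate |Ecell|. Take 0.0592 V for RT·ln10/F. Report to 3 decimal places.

For a concentration cell E°cell = 0, since both electrodes use the same couple.
The compartment with the higher In^3+(aq) concentration (0.094 M) acts as the cathode; ions are reduced there and produced at the dilute (0.0027 M) anode.
With n = 3, Ecell = −(0.0592/3)·log([dilute]/[conc]) = −(0.0592/3)·log(0.0027/0.094) = +0.030 V.

0.030 V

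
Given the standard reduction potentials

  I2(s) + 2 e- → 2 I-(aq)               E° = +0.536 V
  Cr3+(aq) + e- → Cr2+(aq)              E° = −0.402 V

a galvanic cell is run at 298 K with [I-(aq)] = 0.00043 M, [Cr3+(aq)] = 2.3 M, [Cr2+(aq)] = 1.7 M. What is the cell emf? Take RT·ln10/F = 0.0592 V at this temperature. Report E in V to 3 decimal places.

I₂/I⁻ is reduced (cathode, E° = +0.536 V) and Cr³⁺/Cr²⁺ is oxidized (anode).
E°cell = E°cat − E°an = +0.536 − (−0.402) = +0.938 V; n = 2.
The balanced reaction is I2(s) + 2 Cr2+(aq) → 2 I-(aq) + 2 Cr3+(aq), so Q = ([I-(aq)]^2·[Cr3+(aq)]^2) / [Cr2+(aq)]^2 = 3.38×10^−7 and log Q = −6.471.
By the Nernst equation, E = +0.938 − (0.0592/2)·(−6.471) = +1.130 V.

+1.130 V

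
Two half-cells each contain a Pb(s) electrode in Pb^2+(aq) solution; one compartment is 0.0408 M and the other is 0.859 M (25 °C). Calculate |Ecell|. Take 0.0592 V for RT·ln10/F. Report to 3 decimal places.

For a concentration cell E°cell = 0, since both electrodes use the same couple.
The compartment with the higher Pb^2+(aq) concentration (0.859 M) acts as the cathode; ions are reduced there and produced at the dilute (0.0408 M) anode.
With n = 2, Ecell = −(0.0592/2)·log([dilute]/[conc]) = −(0.0592/2)·log(0.0408/0.859) = +0.039 V.

0.039 V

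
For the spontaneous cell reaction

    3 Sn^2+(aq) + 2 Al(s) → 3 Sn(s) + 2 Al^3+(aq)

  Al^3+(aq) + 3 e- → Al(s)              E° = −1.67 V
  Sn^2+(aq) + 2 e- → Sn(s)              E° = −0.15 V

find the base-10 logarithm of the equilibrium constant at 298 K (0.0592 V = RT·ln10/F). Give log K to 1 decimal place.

The Sn²⁺/Sn couple is reduced (cathode); E°cell = −0.15 − (−1.67) = +1.52 V with n = 6.
At equilibrium E = 0, so log K = nE°cell / 0.0592 = (6)(+1.52) / 0.0592 = 154.1.

log K = 154.1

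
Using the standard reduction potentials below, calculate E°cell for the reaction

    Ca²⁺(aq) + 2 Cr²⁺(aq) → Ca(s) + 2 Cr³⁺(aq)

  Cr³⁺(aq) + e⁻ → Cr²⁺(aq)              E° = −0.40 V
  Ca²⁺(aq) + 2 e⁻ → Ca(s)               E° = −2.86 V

In the reaction as written, Ca²⁺(aq) is reduced (cathode) and Cr³⁺(aq) is produced by oxidation at the anode.
E°cell = E°(cathode) − E°(anode) = −2.86 − (−0.40) = −2.46 V.

−2.46 V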